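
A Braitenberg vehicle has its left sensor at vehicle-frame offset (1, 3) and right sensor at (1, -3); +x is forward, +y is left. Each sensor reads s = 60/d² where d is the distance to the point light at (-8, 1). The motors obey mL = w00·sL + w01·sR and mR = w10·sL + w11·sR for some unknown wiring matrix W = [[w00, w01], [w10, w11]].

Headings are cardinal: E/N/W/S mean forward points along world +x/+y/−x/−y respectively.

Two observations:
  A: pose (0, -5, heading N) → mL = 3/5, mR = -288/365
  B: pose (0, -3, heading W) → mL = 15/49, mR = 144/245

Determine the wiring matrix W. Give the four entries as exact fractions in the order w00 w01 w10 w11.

1/2 0 -1 1

obs A: pose=(0,-5,N) → sL=6/5, sR=30/73, mL=3/5, mR=-288/365
obs B: pose=(0,-3,W) → sL=30/49, sR=6/5, mL=15/49, mR=144/245
sensor matrix S = [[6/5, 30/73], [30/49, 6/5]]; det S = 106272/89425
solve [mL_A; mL_B] = S·[w00; w01] and [mR_A; mR_B] = S·[w10; w11]:
  w00 = 1/2, w01 = 0, w10 = -1, w11 = 1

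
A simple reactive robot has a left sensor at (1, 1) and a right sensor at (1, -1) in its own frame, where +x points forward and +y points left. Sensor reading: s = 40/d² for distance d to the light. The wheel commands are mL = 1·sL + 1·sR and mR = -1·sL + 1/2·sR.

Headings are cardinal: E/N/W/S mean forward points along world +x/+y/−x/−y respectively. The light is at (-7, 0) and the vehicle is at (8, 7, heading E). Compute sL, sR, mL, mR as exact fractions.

1/8 10/73 153/584 -33/584

left sensor world pos  = (9, 8); dL² = 320
right sensor world pos = (9, 6); dR² = 292
sL = 40/320 = 1/8
sR = 40/292 = 10/73
mL = 1·sL + 1·sR = 153/584
mR = -1·sL + 1/2·sR = -33/584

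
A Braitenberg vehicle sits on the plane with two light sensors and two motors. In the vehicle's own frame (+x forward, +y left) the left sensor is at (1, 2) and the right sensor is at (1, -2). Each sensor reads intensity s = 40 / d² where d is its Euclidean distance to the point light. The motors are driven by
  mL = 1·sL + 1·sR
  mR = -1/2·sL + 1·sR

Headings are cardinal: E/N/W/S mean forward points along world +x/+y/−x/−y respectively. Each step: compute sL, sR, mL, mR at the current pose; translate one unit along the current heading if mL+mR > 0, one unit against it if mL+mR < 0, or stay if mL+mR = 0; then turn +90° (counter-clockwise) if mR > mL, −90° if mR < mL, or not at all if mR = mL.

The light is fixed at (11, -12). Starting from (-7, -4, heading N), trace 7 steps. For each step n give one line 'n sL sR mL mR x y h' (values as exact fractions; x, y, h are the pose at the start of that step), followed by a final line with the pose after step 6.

0 40/481 40/337 32720/162097 12500/162097 -7 -4 N
1 4/41 20/169 1496/6929 482/6929 -7 -3 E
2 40/289 8/85 336/1445 36/1445 -6 -3 S
3 1/9 5/53 98/477 37/954 -6 -4 W
4 40/481 40/337 32720/162097 12500/162097 -7 -4 N
5 4/41 20/169 1496/6929 482/6929 -7 -3 E
6 40/289 8/85 336/1445 36/1445 -6 -3 S
final -6 -4 W

n=0: pose=(-7,-4,N); sL=40/481, sR=40/337; mL=32720/162097, mR=12500/162097; mL+mR=45220/162097 → advance +1; mR−mL=-60/481 → turn -1·90°
n=1: pose=(-7,-3,E); sL=4/41, sR=20/169; mL=1496/6929, mR=482/6929; mL+mR=1978/6929 → advance +1; mR−mL=-6/41 → turn -1·90°
n=2: pose=(-6,-3,S); sL=40/289, sR=8/85; mL=336/1445, mR=36/1445; mL+mR=372/1445 → advance +1; mR−mL=-60/289 → turn -1·90°
n=3: pose=(-6,-4,W); sL=1/9, sR=5/53; mL=98/477, mR=37/954; mL+mR=233/954 → advance +1; mR−mL=-1/6 → turn -1·90°
n=4: pose=(-7,-4,N); sL=40/481, sR=40/337; mL=32720/162097, mR=12500/162097; mL+mR=45220/162097 → advance +1; mR−mL=-60/481 → turn -1·90°
n=5: pose=(-7,-3,E); sL=4/41, sR=20/169; mL=1496/6929, mR=482/6929; mL+mR=1978/6929 → advance +1; mR−mL=-6/41 → turn -1·90°
n=6: pose=(-6,-3,S); sL=40/289, sR=8/85; mL=336/1445, mR=36/1445; mL+mR=372/1445 → advance +1; mR−mL=-60/289 → turn -1·90°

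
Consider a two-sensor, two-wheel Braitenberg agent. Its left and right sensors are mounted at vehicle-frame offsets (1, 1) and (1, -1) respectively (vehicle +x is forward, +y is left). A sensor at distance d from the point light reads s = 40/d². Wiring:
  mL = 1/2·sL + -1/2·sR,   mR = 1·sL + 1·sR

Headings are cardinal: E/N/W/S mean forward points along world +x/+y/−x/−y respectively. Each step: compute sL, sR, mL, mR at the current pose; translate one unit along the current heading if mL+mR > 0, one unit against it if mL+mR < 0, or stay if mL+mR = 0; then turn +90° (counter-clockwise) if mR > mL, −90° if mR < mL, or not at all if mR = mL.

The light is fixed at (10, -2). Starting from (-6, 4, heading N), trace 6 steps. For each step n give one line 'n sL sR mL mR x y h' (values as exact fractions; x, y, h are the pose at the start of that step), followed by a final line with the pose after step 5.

0 20/169 20/137 -320/23153 6120/23153 -6 4 N
1 8/65 40/353 112/22945 5424/22945 -6 5 W
2 10/73 1/9 17/1314 163/657 -7 5 S
3 8/61 40/281 -96/17141 4688/17141 -7 4 E
4 20/169 20/137 -320/23153 6120/23153 -6 4 N
5 8/65 40/353 112/22945 5424/22945 -6 5 W
final -7 5 S

n=0: pose=(-6,4,N); sL=20/169, sR=20/137; mL=-320/23153, mR=6120/23153; mL+mR=5800/23153 → advance +1; mR−mL=6440/23153 → turn +1·90°
n=1: pose=(-6,5,W); sL=8/65, sR=40/353; mL=112/22945, mR=5424/22945; mL+mR=5536/22945 → advance +1; mR−mL=5312/22945 → turn +1·90°
n=2: pose=(-7,5,S); sL=10/73, sR=1/9; mL=17/1314, mR=163/657; mL+mR=343/1314 → advance +1; mR−mL=103/438 → turn +1·90°
n=3: pose=(-7,4,E); sL=8/61, sR=40/281; mL=-96/17141, mR=4688/17141; mL+mR=4592/17141 → advance +1; mR−mL=4784/17141 → turn +1·90°
n=4: pose=(-6,4,N); sL=20/169, sR=20/137; mL=-320/23153, mR=6120/23153; mL+mR=5800/23153 → advance +1; mR−mL=6440/23153 → turn +1·90°
n=5: pose=(-6,5,W); sL=8/65, sR=40/353; mL=112/22945, mR=5424/22945; mL+mR=5536/22945 → advance +1; mR−mL=5312/22945 → turn +1·90°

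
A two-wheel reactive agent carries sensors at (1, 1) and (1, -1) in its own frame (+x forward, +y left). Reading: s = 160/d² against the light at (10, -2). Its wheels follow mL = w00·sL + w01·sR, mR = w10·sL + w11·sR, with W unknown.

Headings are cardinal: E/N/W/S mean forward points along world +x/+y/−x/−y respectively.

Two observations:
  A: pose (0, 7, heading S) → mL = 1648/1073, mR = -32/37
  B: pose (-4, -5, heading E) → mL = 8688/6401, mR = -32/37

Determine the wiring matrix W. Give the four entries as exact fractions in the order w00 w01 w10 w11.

1 1/2 0 -1

obs A: pose=(0,7,S) → sL=32/29, sR=32/37, mL=1648/1073, mR=-32/37
obs B: pose=(-4,-5,E) → sL=160/173, sR=32/37, mL=8688/6401, mR=-32/37
sensor matrix S = [[32/29, 32/37], [160/173, 32/37]]; det S = 28672/185629
solve [mL_A; mL_B] = S·[w00; w01] and [mR_A; mR_B] = S·[w10; w11]:
  w00 = 1, w01 = 1/2, w10 = 0, w11 = -1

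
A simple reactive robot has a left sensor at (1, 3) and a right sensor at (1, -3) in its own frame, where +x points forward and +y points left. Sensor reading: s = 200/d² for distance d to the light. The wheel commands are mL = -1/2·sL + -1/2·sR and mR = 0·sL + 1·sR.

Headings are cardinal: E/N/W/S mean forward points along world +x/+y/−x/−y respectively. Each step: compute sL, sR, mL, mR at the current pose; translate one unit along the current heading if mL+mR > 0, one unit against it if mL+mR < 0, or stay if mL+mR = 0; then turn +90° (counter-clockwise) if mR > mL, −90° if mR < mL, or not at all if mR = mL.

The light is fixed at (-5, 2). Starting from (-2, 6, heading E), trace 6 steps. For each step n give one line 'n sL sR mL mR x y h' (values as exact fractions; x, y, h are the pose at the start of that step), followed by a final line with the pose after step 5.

0 40/13 200/17 -1640/221 200/17 -2 6 E
1 100/13 100/37 -2500/481 100/37 -1 6 N
2 200/9 40/9 -40/3 40/9 -1 5 W
3 50/17 25 -475/34 25 0 5 S
4 200/61 200/37 -9800/2257 200/37 0 4 E
5 100/9 20/9 -20/3 20/9 1 4 N
final 1 3 W

n=0: pose=(-2,6,E); sL=40/13, sR=200/17; mL=-1640/221, mR=200/17; mL+mR=960/221 → advance +1; mR−mL=4240/221 → turn +1·90°
n=1: pose=(-1,6,N); sL=100/13, sR=100/37; mL=-2500/481, mR=100/37; mL+mR=-1200/481 → advance -1; mR−mL=3800/481 → turn +1·90°
n=2: pose=(-1,5,W); sL=200/9, sR=40/9; mL=-40/3, mR=40/9; mL+mR=-80/9 → advance -1; mR−mL=160/9 → turn +1·90°
n=3: pose=(0,5,S); sL=50/17, sR=25; mL=-475/34, mR=25; mL+mR=375/34 → advance +1; mR−mL=1325/34 → turn +1·90°
n=4: pose=(0,4,E); sL=200/61, sR=200/37; mL=-9800/2257, mR=200/37; mL+mR=2400/2257 → advance +1; mR−mL=22000/2257 → turn +1·90°
n=5: pose=(1,4,N); sL=100/9, sR=20/9; mL=-20/3, mR=20/9; mL+mR=-40/9 → advance -1; mR−mL=80/9 → turn +1·90°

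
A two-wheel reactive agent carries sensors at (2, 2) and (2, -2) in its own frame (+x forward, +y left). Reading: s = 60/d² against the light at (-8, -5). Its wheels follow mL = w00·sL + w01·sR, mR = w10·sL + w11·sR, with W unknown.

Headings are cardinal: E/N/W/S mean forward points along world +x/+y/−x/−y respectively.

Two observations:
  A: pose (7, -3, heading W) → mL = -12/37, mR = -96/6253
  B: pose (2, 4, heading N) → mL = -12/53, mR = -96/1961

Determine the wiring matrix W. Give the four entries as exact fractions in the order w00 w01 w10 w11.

0 -1 -1/2 1/2

obs A: pose=(7,-3,W) → sL=60/169, sR=12/37, mL=-12/37, mR=-96/6253
obs B: pose=(2,4,N) → sL=12/37, sR=12/53, mL=-12/53, mR=-96/1961
sensor matrix S = [[60/169, 12/37], [12/37, 12/53]]; det S = -304128/12262133
solve [mL_A; mL_B] = S·[w00; w01] and [mR_A; mR_B] = S·[w10; w11]:
  w00 = 0, w01 = -1, w10 = -1/2, w11 = 1/2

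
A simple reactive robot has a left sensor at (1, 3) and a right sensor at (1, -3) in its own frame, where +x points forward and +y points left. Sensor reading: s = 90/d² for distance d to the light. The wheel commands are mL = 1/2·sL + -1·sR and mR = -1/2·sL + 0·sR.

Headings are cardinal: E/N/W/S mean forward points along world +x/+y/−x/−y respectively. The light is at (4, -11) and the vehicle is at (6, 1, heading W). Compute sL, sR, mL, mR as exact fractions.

45/41 45/113 1395/9266 -45/82

left sensor world pos  = (5, -2); dL² = 82
right sensor world pos = (5, 4); dR² = 226
sL = 90/82 = 45/41
sR = 90/226 = 45/113
mL = 1/2·sL + -1·sR = 1395/9266
mR = -1/2·sL + 0·sR = -45/82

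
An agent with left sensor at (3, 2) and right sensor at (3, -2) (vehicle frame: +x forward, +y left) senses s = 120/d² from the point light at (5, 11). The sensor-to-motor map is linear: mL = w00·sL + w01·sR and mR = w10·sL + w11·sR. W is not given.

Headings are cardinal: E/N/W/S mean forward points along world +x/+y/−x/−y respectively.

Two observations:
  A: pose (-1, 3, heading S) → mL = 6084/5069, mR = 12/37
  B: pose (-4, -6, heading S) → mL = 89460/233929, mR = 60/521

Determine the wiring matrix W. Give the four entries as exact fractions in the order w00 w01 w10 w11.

obs A: pose=(-1,3,S) → sL=120/137, sR=24/37, mL=6084/5069, mR=12/37
obs B: pose=(-4,-6,S) → sL=120/449, sR=120/521, mL=89460/233929, mR=60/521
sensor matrix S = [[120/137, 24/37], [120/449, 120/521]]; det S = 33661440/1185786101
solve [mL_A; mL_B] = S·[w00; w01] and [mR_A; mR_B] = S·[w10; w11]:
  w00 = 1, w01 = 1/2, w10 = 0, w11 = 1/2

1 1/2 0 1/2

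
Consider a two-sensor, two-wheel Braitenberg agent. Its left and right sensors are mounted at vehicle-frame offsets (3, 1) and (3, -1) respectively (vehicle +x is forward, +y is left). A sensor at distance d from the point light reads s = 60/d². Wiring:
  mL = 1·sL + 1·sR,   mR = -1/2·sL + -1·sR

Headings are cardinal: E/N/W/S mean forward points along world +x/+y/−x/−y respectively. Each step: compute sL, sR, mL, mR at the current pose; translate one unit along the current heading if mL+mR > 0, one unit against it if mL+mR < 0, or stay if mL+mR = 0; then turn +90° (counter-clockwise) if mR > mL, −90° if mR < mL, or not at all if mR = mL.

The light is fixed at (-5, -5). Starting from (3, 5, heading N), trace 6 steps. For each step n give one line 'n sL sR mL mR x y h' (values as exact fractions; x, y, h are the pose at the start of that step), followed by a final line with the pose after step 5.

n=0: pose=(3,5,N); sL=30/109, sR=6/25; mL=1404/2725, mR=-1029/2725; mL+mR=15/109 → advance +1; mR−mL=-2433/2725 → turn -1·90°
n=1: pose=(3,6,E); sL=12/53, sR=60/221; mL=5832/11713, mR=-4506/11713; mL+mR=6/53 → advance +1; mR−mL=-10338/11713 → turn -1·90°
n=2: pose=(4,6,S); sL=15/41, sR=15/32; mL=1095/1312, mR=-855/1312; mL+mR=15/82 → advance +1; mR−mL=-975/656 → turn -1·90°
n=3: pose=(4,5,W); sL=20/39, sR=60/157; mL=5480/6123, mR=-3910/6123; mL+mR=10/39 → advance +1; mR−mL=-3130/2041 → turn -1·90°
n=4: pose=(3,5,N); sL=30/109, sR=6/25; mL=1404/2725, mR=-1029/2725; mL+mR=15/109 → advance +1; mR−mL=-2433/2725 → turn -1·90°
n=5: pose=(3,6,E); sL=12/53, sR=60/221; mL=5832/11713, mR=-4506/11713; mL+mR=6/53 → advance +1; mR−mL=-10338/11713 → turn -1·90°

0 30/109 6/25 1404/2725 -1029/2725 3 5 N
1 12/53 60/221 5832/11713 -4506/11713 3 6 E
2 15/41 15/32 1095/1312 -855/1312 4 6 S
3 20/39 60/157 5480/6123 -3910/6123 4 5 W
4 30/109 6/25 1404/2725 -1029/2725 3 5 N
5 12/53 60/221 5832/11713 -4506/11713 3 6 E
final 4 6 S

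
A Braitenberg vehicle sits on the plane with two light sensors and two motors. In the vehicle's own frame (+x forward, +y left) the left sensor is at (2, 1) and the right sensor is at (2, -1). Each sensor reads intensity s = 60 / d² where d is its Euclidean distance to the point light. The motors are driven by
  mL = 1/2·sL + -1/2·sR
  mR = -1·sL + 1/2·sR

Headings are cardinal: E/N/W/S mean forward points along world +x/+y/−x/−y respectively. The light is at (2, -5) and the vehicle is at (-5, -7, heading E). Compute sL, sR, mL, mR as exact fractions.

30/13 30/17 60/221 -315/221

left sensor world pos  = (-3, -6); dL² = 26
right sensor world pos = (-3, -8); dR² = 34
sL = 60/26 = 30/13
sR = 60/34 = 30/17
mL = 1/2·sL + -1/2·sR = 60/221
mR = -1·sL + 1/2·sR = -315/221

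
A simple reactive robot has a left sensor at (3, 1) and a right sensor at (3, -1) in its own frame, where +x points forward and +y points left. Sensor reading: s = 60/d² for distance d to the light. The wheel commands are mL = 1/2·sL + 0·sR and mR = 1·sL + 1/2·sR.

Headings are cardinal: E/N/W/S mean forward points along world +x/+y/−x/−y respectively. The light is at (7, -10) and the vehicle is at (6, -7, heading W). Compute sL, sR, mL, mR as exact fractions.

left sensor world pos  = (3, -8); dL² = 20
right sensor world pos = (3, -6); dR² = 32
sL = 60/20 = 3
sR = 60/32 = 15/8
mL = 1/2·sL + 0·sR = 3/2
mR = 1·sL + 1/2·sR = 63/16

3 15/8 3/2 63/16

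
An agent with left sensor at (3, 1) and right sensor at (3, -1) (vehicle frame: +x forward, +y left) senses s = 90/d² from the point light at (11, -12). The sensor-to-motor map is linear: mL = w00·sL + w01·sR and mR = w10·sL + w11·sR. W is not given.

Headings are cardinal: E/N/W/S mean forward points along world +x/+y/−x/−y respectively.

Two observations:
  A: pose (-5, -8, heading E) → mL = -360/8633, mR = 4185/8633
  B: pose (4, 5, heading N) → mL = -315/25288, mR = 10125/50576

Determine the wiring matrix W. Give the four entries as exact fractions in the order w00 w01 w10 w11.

1 -1 1/2 1/2

obs A: pose=(-5,-8,E) → sL=45/97, sR=45/89, mL=-360/8633, mR=4185/8633
obs B: pose=(4,5,N) → sL=45/232, sR=45/218, mL=-315/25288, mR=10125/50576
sensor matrix S = [[45/97, 45/89], [45/232, 45/218]]; det S = -504225/218311304
solve [mL_A; mL_B] = S·[w00; w01] and [mR_A; mR_B] = S·[w10; w11]:
  w00 = 1, w01 = -1, w10 = 1/2, w11 = 1/2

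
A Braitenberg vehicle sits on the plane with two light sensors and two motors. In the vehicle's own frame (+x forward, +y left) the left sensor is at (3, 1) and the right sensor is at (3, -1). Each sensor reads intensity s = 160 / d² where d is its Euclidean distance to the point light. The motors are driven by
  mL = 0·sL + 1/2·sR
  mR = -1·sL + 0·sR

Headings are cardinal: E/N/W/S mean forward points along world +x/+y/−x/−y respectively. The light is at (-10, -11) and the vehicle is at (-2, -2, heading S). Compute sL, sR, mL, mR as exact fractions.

left sensor world pos  = (-1, -5); dL² = 117
right sensor world pos = (-3, -5); dR² = 85
sL = 160/117 = 160/117
sR = 160/85 = 32/17
mL = 0·sL + 1/2·sR = 16/17
mR = -1·sL + 0·sR = -160/117

160/117 32/17 16/17 -160/117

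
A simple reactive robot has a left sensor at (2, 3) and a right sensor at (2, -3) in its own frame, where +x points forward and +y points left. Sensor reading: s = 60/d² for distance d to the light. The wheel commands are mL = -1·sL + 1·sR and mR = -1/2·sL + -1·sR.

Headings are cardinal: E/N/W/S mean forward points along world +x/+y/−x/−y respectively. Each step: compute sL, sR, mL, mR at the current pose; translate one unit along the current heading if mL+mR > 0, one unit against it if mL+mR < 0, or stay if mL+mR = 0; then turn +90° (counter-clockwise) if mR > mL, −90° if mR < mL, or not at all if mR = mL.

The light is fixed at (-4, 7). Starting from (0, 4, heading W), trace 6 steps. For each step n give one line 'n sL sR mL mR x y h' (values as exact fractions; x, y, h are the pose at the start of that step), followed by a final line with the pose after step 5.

0 3/2 15 27/2 -63/4 0 4 W
1 12 12/13 -144/13 -90/13 1 4 N
2 30/29 6 144/29 -189/29 1 3 W
3 60/13 12/17 -864/221 -666/221 2 3 N
4 3/4 3 9/4 -27/8 2 2 W
5 12/5 60/109 -1008/545 -954/545 3 2 N
final 3 1 W

n=0: pose=(0,4,W); sL=3/2, sR=15; mL=27/2, mR=-63/4; mL+mR=-9/4 → advance -1; mR−mL=-117/4 → turn -1·90°
n=1: pose=(1,4,N); sL=12, sR=12/13; mL=-144/13, mR=-90/13; mL+mR=-18 → advance -1; mR−mL=54/13 → turn +1·90°
n=2: pose=(1,3,W); sL=30/29, sR=6; mL=144/29, mR=-189/29; mL+mR=-45/29 → advance -1; mR−mL=-333/29 → turn -1·90°
n=3: pose=(2,3,N); sL=60/13, sR=12/17; mL=-864/221, mR=-666/221; mL+mR=-90/13 → advance -1; mR−mL=198/221 → turn +1·90°
n=4: pose=(2,2,W); sL=3/4, sR=3; mL=9/4, mR=-27/8; mL+mR=-9/8 → advance -1; mR−mL=-45/8 → turn -1·90°
n=5: pose=(3,2,N); sL=12/5, sR=60/109; mL=-1008/545, mR=-954/545; mL+mR=-18/5 → advance -1; mR−mL=54/545 → turn +1·90°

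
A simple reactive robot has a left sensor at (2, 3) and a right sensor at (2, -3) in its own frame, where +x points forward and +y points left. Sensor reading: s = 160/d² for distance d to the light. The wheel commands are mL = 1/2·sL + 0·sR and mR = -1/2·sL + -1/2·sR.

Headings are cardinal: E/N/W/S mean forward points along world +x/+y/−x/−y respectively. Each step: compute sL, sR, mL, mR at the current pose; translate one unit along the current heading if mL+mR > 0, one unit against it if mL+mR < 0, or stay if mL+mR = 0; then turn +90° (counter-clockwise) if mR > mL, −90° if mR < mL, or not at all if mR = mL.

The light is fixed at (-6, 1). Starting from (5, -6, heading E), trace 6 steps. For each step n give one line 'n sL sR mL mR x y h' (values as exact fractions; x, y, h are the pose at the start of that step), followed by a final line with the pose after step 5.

0 32/37 160/269 16/37 -7264/9953 5 -6 E
1 16/25 16/13 8/25 -304/325 4 -6 S
2 32/29 160/73 16/29 -3488/2117 4 -5 W
3 2 40/53 1 -73/53 5 -5 N
4 32/37 160/269 16/37 -7264/9953 5 -6 E
5 16/25 16/13 8/25 -304/325 4 -6 S
final 4 -5 W

n=0: pose=(5,-6,E); sL=32/37, sR=160/269; mL=16/37, mR=-7264/9953; mL+mR=-80/269 → advance -1; mR−mL=-11568/9953 → turn -1·90°
n=1: pose=(4,-6,S); sL=16/25, sR=16/13; mL=8/25, mR=-304/325; mL+mR=-8/13 → advance -1; mR−mL=-408/325 → turn -1·90°
n=2: pose=(4,-5,W); sL=32/29, sR=160/73; mL=16/29, mR=-3488/2117; mL+mR=-80/73 → advance -1; mR−mL=-4656/2117 → turn -1·90°
n=3: pose=(5,-5,N); sL=2, sR=40/53; mL=1, mR=-73/53; mL+mR=-20/53 → advance -1; mR−mL=-126/53 → turn -1·90°
n=4: pose=(5,-6,E); sL=32/37, sR=160/269; mL=16/37, mR=-7264/9953; mL+mR=-80/269 → advance -1; mR−mL=-11568/9953 → turn -1·90°
n=5: pose=(4,-6,S); sL=16/25, sR=16/13; mL=8/25, mR=-304/325; mL+mR=-8/13 → advance -1; mR−mL=-408/325 → turn -1·90°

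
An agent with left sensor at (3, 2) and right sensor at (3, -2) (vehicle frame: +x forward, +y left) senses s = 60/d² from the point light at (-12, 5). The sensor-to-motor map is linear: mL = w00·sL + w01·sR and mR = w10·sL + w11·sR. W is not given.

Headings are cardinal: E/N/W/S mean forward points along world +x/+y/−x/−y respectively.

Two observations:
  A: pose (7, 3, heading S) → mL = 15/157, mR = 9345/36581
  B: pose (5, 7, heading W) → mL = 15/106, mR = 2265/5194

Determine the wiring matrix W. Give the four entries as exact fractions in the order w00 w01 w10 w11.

obs A: pose=(7,3,S) → sL=30/233, sR=30/157, mL=15/157, mR=9345/36581
obs B: pose=(5,7,W) → sL=15/49, sR=15/53, mL=15/106, mR=2265/5194
sensor matrix S = [[30/233, 30/157], [15/49, 15/53]]; det S = -2095200/95000857
solve [mL_A; mL_B] = S·[w00; w01] and [mR_A; mR_B] = S·[w10; w11]:
  w00 = 0, w01 = 1/2, w10 = 1/2, w11 = 1

0 1/2 1/2 1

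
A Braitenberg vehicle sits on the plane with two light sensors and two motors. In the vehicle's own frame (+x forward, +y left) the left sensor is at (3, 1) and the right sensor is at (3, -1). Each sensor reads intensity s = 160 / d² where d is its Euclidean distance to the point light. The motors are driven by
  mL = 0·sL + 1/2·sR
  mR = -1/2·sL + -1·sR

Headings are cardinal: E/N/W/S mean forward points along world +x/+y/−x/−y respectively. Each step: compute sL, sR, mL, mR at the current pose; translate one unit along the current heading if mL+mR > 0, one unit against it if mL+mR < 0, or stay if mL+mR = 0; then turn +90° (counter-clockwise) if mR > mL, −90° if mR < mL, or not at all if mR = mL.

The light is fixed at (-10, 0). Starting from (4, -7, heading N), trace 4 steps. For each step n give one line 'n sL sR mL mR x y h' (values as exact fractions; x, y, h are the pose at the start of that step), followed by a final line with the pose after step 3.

0 32/37 160/241 80/241 -9776/8917 4 -7 N
1 80/169 16/37 8/37 -4184/6253 4 -8 E
2 160/317 32/53 16/53 -14384/16801 3 -8 S
3 40/41 20/17 10/17 -1160/697 3 -7 W
final 4 -7 N

n=0: pose=(4,-7,N); sL=32/37, sR=160/241; mL=80/241, mR=-9776/8917; mL+mR=-6816/8917 → advance -1; mR−mL=-12736/8917 → turn -1·90°
n=1: pose=(4,-8,E); sL=80/169, sR=16/37; mL=8/37, mR=-4184/6253; mL+mR=-2832/6253 → advance -1; mR−mL=-5536/6253 → turn -1·90°
n=2: pose=(3,-8,S); sL=160/317, sR=32/53; mL=16/53, mR=-14384/16801; mL+mR=-9312/16801 → advance -1; mR−mL=-19456/16801 → turn -1·90°
n=3: pose=(3,-7,W); sL=40/41, sR=20/17; mL=10/17, mR=-1160/697; mL+mR=-750/697 → advance -1; mR−mL=-1570/697 → turn -1·90°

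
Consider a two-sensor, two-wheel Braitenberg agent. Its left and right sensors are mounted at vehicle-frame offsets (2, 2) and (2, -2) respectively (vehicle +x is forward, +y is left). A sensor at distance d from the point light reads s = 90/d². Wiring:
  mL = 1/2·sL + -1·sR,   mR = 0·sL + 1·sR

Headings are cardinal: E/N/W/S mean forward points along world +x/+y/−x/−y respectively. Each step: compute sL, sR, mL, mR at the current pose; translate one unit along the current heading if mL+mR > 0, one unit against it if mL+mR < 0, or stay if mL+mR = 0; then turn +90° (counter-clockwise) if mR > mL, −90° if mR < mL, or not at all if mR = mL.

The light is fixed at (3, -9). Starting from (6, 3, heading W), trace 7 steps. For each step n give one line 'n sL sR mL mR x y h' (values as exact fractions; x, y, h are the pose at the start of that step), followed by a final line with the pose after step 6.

n=0: pose=(6,3,W); sL=90/101, sR=90/197; mL=-225/19897, mR=90/197; mL+mR=45/101 → advance +1; mR−mL=9315/19897 → turn +1·90°
n=1: pose=(5,3,S); sL=45/58, sR=9/10; mL=-297/580, mR=9/10; mL+mR=45/116 → advance +1; mR−mL=819/580 → turn +1·90°
n=2: pose=(5,2,E); sL=18/37, sR=90/97; mL=-2457/3589, mR=90/97; mL+mR=9/37 → advance +1; mR−mL=5787/3589 → turn +1·90°
n=3: pose=(6,2,N); sL=9/17, sR=45/97; mL=-657/3298, mR=45/97; mL+mR=9/34 → advance +1; mR−mL=2187/3298 → turn +1·90°
n=4: pose=(6,3,W); sL=90/101, sR=90/197; mL=-225/19897, mR=90/197; mL+mR=45/101 → advance +1; mR−mL=9315/19897 → turn +1·90°
n=5: pose=(5,3,S); sL=45/58, sR=9/10; mL=-297/580, mR=9/10; mL+mR=45/116 → advance +1; mR−mL=819/580 → turn +1·90°
n=6: pose=(5,2,E); sL=18/37, sR=90/97; mL=-2457/3589, mR=90/97; mL+mR=9/37 → advance +1; mR−mL=5787/3589 → turn +1·90°

0 90/101 90/197 -225/19897 90/197 6 3 W
1 45/58 9/10 -297/580 9/10 5 3 S
2 18/37 90/97 -2457/3589 90/97 5 2 E
3 9/17 45/97 -657/3298 45/97 6 2 N
4 90/101 90/197 -225/19897 90/197 6 3 W
5 45/58 9/10 -297/580 9/10 5 3 S
6 18/37 90/97 -2457/3589 90/97 5 2 E
final 6 2 N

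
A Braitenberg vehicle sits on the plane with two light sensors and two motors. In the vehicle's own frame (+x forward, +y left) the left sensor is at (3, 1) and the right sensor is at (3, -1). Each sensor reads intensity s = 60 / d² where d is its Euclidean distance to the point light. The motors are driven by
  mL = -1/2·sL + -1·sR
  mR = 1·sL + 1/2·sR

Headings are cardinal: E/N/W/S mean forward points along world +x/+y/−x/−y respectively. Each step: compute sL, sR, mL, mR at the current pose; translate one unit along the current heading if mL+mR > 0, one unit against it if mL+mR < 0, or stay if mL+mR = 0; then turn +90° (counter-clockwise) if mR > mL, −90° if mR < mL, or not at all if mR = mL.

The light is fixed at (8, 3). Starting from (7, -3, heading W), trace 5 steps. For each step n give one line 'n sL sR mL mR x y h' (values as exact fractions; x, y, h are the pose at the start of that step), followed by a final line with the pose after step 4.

0 12/13 60/41 -1026/533 882/533 7 -3 W
1 30/41 30/41 -45/41 45/41 8 -3 S
2 30/17 30/29 -945/493 1125/493 8 -3 E
3 20/3 60/13 -310/39 350/39 9 -3 N
4 3/2 3 -15/4 3 9 -2 W
final 10 -2 S

n=0: pose=(7,-3,W); sL=12/13, sR=60/41; mL=-1026/533, mR=882/533; mL+mR=-144/533 → advance -1; mR−mL=1908/533 → turn +1·90°
n=1: pose=(8,-3,S); sL=30/41, sR=30/41; mL=-45/41, mR=45/41; mL+mR=0 → advance +0; mR−mL=90/41 → turn +1·90°
n=2: pose=(8,-3,E); sL=30/17, sR=30/29; mL=-945/493, mR=1125/493; mL+mR=180/493 → advance +1; mR−mL=2070/493 → turn +1·90°
n=3: pose=(9,-3,N); sL=20/3, sR=60/13; mL=-310/39, mR=350/39; mL+mR=40/39 → advance +1; mR−mL=220/13 → turn +1·90°
n=4: pose=(9,-2,W); sL=3/2, sR=3; mL=-15/4, mR=3; mL+mR=-3/4 → advance -1; mR−mL=27/4 → turn +1·90°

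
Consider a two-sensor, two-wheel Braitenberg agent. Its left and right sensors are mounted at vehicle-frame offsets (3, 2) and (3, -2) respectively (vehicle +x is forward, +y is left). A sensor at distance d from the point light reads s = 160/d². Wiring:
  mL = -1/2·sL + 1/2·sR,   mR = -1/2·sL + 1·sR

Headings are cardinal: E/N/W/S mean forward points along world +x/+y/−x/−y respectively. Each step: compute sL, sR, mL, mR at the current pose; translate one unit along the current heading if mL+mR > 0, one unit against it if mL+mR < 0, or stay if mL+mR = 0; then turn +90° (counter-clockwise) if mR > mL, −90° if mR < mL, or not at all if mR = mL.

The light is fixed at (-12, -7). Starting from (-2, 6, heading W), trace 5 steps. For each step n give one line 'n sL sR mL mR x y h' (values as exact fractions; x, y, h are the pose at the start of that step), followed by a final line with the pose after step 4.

n=0: pose=(-2,6,W); sL=16/17, sR=80/137; mL=-416/2329, mR=264/2329; mL+mR=-152/2329 → advance -1; mR−mL=40/137 → turn +1·90°
n=1: pose=(-1,6,S); sL=160/269, sR=160/181; mL=7040/48689, mR=28560/48689; mL+mR=35600/48689 → advance +1; mR−mL=80/181 → turn +1·90°
n=2: pose=(-1,5,E); sL=20/49, sR=20/37; mL=120/1813, mR=610/1813; mL+mR=730/1813 → advance +1; mR−mL=10/37 → turn +1·90°
n=3: pose=(0,5,N); sL=32/65, sR=160/421; mL=-1536/27365, mR=3664/27365; mL+mR=2128/27365 → advance +1; mR−mL=80/421 → turn +1·90°
n=4: pose=(0,6,W); sL=80/101, sR=80/153; mL=-2080/15453, mR=1960/15453; mL+mR=-40/5151 → advance -1; mR−mL=40/153 → turn +1·90°

0 16/17 80/137 -416/2329 264/2329 -2 6 W
1 160/269 160/181 7040/48689 28560/48689 -1 6 S
2 20/49 20/37 120/1813 610/1813 -1 5 E
3 32/65 160/421 -1536/27365 3664/27365 0 5 N
4 80/101 80/153 -2080/15453 1960/15453 0 6 W
final 1 6 S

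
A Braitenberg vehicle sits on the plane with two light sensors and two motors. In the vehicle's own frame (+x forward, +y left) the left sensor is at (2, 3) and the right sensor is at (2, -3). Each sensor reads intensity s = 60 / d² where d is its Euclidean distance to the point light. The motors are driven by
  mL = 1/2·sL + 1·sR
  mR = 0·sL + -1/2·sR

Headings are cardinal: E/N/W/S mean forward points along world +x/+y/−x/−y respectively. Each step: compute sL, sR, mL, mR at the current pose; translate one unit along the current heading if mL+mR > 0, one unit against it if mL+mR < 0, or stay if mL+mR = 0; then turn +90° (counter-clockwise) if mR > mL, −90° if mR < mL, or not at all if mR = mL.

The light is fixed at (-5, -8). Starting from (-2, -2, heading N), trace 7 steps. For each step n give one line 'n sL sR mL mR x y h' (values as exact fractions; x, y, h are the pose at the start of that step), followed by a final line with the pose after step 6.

n=0: pose=(-2,-2,N); sL=15/16, sR=3/5; mL=171/160, mR=-3/10; mL+mR=123/160 → advance +1; mR−mL=-219/160 → turn -1·90°
n=1: pose=(-2,-1,E); sL=12/25, sR=60/41; mL=1746/1025, mR=-30/41; mL+mR=996/1025 → advance +1; mR−mL=-2496/1025 → turn -1·90°
n=2: pose=(-1,-1,S); sL=30/37, sR=30/13; mL=1305/481, mR=-15/13; mL+mR=750/481 → advance +1; mR−mL=-1860/481 → turn -1·90°
n=3: pose=(-1,-2,W); sL=60/13, sR=12/17; mL=666/221, mR=-6/17; mL+mR=588/221 → advance +1; mR−mL=-744/221 → turn -1·90°
n=4: pose=(-2,-2,N); sL=15/16, sR=3/5; mL=171/160, mR=-3/10; mL+mR=123/160 → advance +1; mR−mL=-219/160 → turn -1·90°
n=5: pose=(-2,-1,E); sL=12/25, sR=60/41; mL=1746/1025, mR=-30/41; mL+mR=996/1025 → advance +1; mR−mL=-2496/1025 → turn -1·90°
n=6: pose=(-1,-1,S); sL=30/37, sR=30/13; mL=1305/481, mR=-15/13; mL+mR=750/481 → advance +1; mR−mL=-1860/481 → turn -1·90°

0 15/16 3/5 171/160 -3/10 -2 -2 N
1 12/25 60/41 1746/1025 -30/41 -2 -1 E
2 30/37 30/13 1305/481 -15/13 -1 -1 S
3 60/13 12/17 666/221 -6/17 -1 -2 W
4 15/16 3/5 171/160 -3/10 -2 -2 N
5 12/25 60/41 1746/1025 -30/41 -2 -1 E
6 30/37 30/13 1305/481 -15/13 -1 -1 S
final -1 -2 W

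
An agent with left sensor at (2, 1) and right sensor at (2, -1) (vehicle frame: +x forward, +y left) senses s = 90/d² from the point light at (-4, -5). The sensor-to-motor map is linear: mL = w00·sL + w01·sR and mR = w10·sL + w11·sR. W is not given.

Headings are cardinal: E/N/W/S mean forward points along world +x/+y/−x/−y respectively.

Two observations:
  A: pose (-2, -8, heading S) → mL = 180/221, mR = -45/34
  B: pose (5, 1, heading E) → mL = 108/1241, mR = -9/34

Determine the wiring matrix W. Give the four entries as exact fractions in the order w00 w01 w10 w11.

-1 1 -1/2 0

obs A: pose=(-2,-8,S) → sL=45/17, sR=45/13, mL=180/221, mR=-45/34
obs B: pose=(5,1,E) → sL=9/17, sR=45/73, mL=108/1241, mR=-9/34
sensor matrix S = [[45/17, 45/13], [9/17, 45/73]]; det S = -3240/16133
solve [mL_A; mL_B] = S·[w00; w01] and [mR_A; mR_B] = S·[w10; w11]:
  w00 = -1, w01 = 1, w10 = -1/2, w11 = 0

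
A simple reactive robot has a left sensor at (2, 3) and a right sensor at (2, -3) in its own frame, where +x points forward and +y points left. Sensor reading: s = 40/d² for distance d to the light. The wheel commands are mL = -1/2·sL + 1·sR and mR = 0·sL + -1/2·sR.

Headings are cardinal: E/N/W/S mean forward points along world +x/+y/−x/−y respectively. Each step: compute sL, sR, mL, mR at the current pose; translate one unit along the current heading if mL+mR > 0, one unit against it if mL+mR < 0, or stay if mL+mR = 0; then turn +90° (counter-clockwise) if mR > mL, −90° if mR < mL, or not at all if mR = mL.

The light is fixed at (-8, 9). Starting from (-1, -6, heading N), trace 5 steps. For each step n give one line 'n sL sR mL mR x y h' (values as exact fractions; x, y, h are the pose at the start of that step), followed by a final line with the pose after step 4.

0 8/37 40/269 404/9953 -20/269 -1 -6 N
1 4/25 20/221 58/5525 -10/221 -1 -7 E
2 8/81 40/333 212/2997 -20/333 -2 -7 S
3 5/52 10/53 775/5512 -5/53 -2 -8 W
4 40/229 40/289 3380/66181 -20/289 -3 -8 N
final -3 -9 E

n=0: pose=(-1,-6,N); sL=8/37, sR=40/269; mL=404/9953, mR=-20/269; mL+mR=-336/9953 → advance -1; mR−mL=-1144/9953 → turn -1·90°
n=1: pose=(-1,-7,E); sL=4/25, sR=20/221; mL=58/5525, mR=-10/221; mL+mR=-192/5525 → advance -1; mR−mL=-308/5525 → turn -1·90°
n=2: pose=(-2,-7,S); sL=8/81, sR=40/333; mL=212/2997, mR=-20/333; mL+mR=32/2997 → advance +1; mR−mL=-392/2997 → turn -1·90°
n=3: pose=(-2,-8,W); sL=5/52, sR=10/53; mL=775/5512, mR=-5/53; mL+mR=255/5512 → advance +1; mR−mL=-1295/5512 → turn -1·90°
n=4: pose=(-3,-8,N); sL=40/229, sR=40/289; mL=3380/66181, mR=-20/289; mL+mR=-1200/66181 → advance -1; mR−mL=-7960/66181 → turn -1·90°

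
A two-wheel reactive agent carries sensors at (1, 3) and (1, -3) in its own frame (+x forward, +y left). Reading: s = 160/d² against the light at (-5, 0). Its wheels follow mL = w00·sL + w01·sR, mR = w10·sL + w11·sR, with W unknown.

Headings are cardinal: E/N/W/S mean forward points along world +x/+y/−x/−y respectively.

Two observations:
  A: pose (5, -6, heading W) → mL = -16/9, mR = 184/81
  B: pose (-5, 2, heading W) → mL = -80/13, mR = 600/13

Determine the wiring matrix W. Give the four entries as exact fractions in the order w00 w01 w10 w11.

obs A: pose=(5,-6,W) → sL=80/81, sR=16/9, mL=-16/9, mR=184/81
obs B: pose=(-5,2,W) → sL=80, sR=80/13, mL=-80/13, mR=600/13
sensor matrix S = [[80/81, 16/9], [80, 80/13]]; det S = -143360/1053
solve [mL_A; mL_B] = S·[w00; w01] and [mR_A; mR_B] = S·[w10; w11]:
  w00 = 0, w01 = -1, w10 = 1/2, w11 = 1

0 -1 1/2 1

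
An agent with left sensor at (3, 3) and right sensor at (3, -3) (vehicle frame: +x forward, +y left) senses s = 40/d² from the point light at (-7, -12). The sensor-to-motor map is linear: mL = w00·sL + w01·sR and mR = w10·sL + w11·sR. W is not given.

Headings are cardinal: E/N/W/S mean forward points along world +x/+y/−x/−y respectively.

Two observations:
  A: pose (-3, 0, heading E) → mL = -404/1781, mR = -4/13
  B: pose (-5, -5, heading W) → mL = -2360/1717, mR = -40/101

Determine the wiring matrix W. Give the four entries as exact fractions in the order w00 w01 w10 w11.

-1/2 -1/2 0 -1

obs A: pose=(-3,0,E) → sL=20/137, sR=4/13, mL=-404/1781, mR=-4/13
obs B: pose=(-5,-5,W) → sL=40/17, sR=40/101, mL=-2360/1717, mR=-40/101
sensor matrix S = [[20/137, 4/13], [40/17, 40/101]]; det S = -2037120/3057977
solve [mL_A; mL_B] = S·[w00; w01] and [mR_A; mR_B] = S·[w10; w11]:
  w00 = -1/2, w01 = -1/2, w10 = 0, w11 = -1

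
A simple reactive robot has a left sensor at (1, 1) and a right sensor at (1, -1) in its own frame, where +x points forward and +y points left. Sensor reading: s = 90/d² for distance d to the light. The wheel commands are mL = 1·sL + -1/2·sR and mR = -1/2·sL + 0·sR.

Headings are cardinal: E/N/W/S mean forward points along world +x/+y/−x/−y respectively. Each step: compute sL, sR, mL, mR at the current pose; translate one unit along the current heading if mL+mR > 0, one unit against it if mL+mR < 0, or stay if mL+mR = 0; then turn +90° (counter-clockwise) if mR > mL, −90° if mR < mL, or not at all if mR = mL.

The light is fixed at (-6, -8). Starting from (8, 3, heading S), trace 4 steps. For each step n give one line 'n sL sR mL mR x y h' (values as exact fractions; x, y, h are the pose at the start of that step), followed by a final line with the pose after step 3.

n=0: pose=(8,3,S); sL=18/65, sR=90/269; mL=1917/17485, mR=-9/65; mL+mR=-504/17485 → advance -1; mR−mL=-4338/17485 → turn -1·90°
n=1: pose=(8,4,W); sL=9/29, sR=45/169; mL=1737/9802, mR=-9/58; mL+mR=108/4901 → advance +1; mR−mL=-1629/4901 → turn -1·90°
n=2: pose=(7,4,N); sL=90/313, sR=18/73; mL=3753/22849, mR=-45/313; mL+mR=468/22849 → advance +1; mR−mL=-7038/22849 → turn -1·90°
n=3: pose=(7,5,E); sL=45/196, sR=9/34; mL=81/833, mR=-45/392; mL+mR=-117/6664 → advance -1; mR−mL=-1413/6664 → turn -1·90°

0 18/65 90/269 1917/17485 -9/65 8 3 S
1 9/29 45/169 1737/9802 -9/58 8 4 W
2 90/313 18/73 3753/22849 -45/313 7 4 N
3 45/196 9/34 81/833 -45/392 7 5 E
final 6 5 S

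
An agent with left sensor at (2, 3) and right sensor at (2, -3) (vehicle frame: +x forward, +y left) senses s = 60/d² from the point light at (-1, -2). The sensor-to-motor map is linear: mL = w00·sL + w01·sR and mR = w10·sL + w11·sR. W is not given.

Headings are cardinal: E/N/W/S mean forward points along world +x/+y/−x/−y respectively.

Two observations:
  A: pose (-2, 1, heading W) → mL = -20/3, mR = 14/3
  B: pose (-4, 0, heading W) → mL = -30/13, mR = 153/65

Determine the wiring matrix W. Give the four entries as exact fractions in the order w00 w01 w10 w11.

-1 0 1/2 1

obs A: pose=(-2,1,W) → sL=20/3, sR=4/3, mL=-20/3, mR=14/3
obs B: pose=(-4,0,W) → sL=30/13, sR=6/5, mL=-30/13, mR=153/65
sensor matrix S = [[20/3, 4/3], [30/13, 6/5]]; det S = 64/13
solve [mL_A; mL_B] = S·[w00; w01] and [mR_A; mR_B] = S·[w10; w11]:
  w00 = -1, w01 = 0, w10 = 1/2, w11 = 1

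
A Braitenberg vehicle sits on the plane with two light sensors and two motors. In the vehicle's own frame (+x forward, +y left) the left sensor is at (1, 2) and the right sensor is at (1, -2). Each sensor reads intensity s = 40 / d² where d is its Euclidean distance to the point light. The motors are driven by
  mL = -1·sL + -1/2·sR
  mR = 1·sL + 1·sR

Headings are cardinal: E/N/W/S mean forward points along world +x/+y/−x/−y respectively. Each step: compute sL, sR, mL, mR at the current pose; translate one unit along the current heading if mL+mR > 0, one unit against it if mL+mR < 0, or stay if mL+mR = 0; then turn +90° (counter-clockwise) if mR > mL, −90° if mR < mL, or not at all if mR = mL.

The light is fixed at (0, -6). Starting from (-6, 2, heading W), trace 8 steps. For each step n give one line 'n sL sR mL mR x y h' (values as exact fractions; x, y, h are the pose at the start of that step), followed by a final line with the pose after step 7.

n=0: pose=(-6,2,W); sL=8/17, sR=40/149; mL=-1532/2533, mR=1872/2533; mL+mR=20/149 → advance +1; mR−mL=3404/2533 → turn +1·90°
n=1: pose=(-7,2,S); sL=20/37, sR=4/13; mL=-334/481, mR=408/481; mL+mR=2/13 → advance +1; mR−mL=742/481 → turn +1·90°
n=2: pose=(-7,1,E); sL=40/117, sR=40/61; mL=-4780/7137, mR=7120/7137; mL+mR=20/61 → advance +1; mR−mL=11900/7137 → turn +1·90°
n=3: pose=(-6,1,N); sL=5/16, sR=1/2; mL=-9/16, mR=13/16; mL+mR=1/4 → advance +1; mR−mL=11/8 → turn +1·90°
n=4: pose=(-6,2,W); sL=8/17, sR=40/149; mL=-1532/2533, mR=1872/2533; mL+mR=20/149 → advance +1; mR−mL=3404/2533 → turn +1·90°
n=5: pose=(-7,2,S); sL=20/37, sR=4/13; mL=-334/481, mR=408/481; mL+mR=2/13 → advance +1; mR−mL=742/481 → turn +1·90°
n=6: pose=(-7,1,E); sL=40/117, sR=40/61; mL=-4780/7137, mR=7120/7137; mL+mR=20/61 → advance +1; mR−mL=11900/7137 → turn +1·90°
n=7: pose=(-6,1,N); sL=5/16, sR=1/2; mL=-9/16, mR=13/16; mL+mR=1/4 → advance +1; mR−mL=11/8 → turn +1·90°

0 8/17 40/149 -1532/2533 1872/2533 -6 2 W
1 20/37 4/13 -334/481 408/481 -7 2 S
2 40/117 40/61 -4780/7137 7120/7137 -7 1 E
3 5/16 1/2 -9/16 13/16 -6 1 N
4 8/17 40/149 -1532/2533 1872/2533 -6 2 W
5 20/37 4/13 -334/481 408/481 -7 2 S
6 40/117 40/61 -4780/7137 7120/7137 -7 1 E
7 5/16 1/2 -9/16 13/16 -6 1 N
final -6 2 W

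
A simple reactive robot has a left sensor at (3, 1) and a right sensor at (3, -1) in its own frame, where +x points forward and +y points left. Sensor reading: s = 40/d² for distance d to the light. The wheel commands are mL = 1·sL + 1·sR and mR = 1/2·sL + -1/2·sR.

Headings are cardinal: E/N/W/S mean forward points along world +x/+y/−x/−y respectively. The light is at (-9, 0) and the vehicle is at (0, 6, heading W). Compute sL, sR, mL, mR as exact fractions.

left sensor world pos  = (-3, 5); dL² = 61
right sensor world pos = (-3, 7); dR² = 85
sL = 40/61 = 40/61
sR = 40/85 = 8/17
mL = 1·sL + 1·sR = 1168/1037
mR = 1/2·sL + -1/2·sR = 96/1037

40/61 8/17 1168/1037 96/1037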